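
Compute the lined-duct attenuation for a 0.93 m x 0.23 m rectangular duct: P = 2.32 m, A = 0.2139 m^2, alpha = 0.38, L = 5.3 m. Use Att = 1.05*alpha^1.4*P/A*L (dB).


alpha^1.4 = 0.38^1.4 = 0.258046
Attenuation rate = 1.05 * alpha^1.4 * P / A
= 1.05 * 0.258046 * 2.32 / 0.2139 = 2.93876 dB/m
Total Att = 2.93876 * 5.3 = 15.575 dB


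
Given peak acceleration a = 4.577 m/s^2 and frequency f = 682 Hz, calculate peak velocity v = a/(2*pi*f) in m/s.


omega = 2*pi*f = 2*pi*682 = 4285.13 rad/s
v = a / omega = 4.577 / 4285.13 = 0.0010681 m/s


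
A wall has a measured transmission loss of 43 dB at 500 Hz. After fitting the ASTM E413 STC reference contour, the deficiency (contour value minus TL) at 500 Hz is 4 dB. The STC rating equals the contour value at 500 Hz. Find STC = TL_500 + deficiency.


By ASTM E413, STC = value of the fitted reference contour at 500 Hz.
Contour value at 500 Hz = TL_500 + deficiency = 43 + 4 = 47
STC = 47


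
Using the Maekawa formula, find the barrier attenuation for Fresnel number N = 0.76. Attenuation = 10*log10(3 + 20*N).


3 + 20*N = 3 + 20*0.76 = 18.2
Att = 10*log10(18.2) = 12.601 dB


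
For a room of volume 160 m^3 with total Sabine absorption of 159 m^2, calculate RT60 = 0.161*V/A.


RT60 = 0.161 * 160 / 159 = 0.16201 s


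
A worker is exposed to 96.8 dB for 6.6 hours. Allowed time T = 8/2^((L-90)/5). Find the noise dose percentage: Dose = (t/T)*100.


T_allowed = 8 / 2^((96.8 - 90)/5) = 3.11666 hr
Dose = 6.6 / 3.11666 * 100 = 211.77 %


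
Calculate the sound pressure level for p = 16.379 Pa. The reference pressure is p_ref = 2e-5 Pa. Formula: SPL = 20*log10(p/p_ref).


p / p_ref = 16.379 / 2e-5 = 818950
SPL = 20 * log10(818950) = 118.27 dB


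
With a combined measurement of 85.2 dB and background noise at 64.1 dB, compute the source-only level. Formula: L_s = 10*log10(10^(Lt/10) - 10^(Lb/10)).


10^(85.2/10) = 3.31131e+08
10^(64.1/10) = 2.5704e+06
Difference = 3.31131e+08 - 2.5704e+06 = 3.28561e+08
L_source = 10*log10(3.28561e+08) = 85.166 dB


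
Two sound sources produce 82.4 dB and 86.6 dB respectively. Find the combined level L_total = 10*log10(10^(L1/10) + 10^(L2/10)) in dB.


10^(82.4/10) = 1.7378e+08
10^(86.6/10) = 4.57088e+08
Sum = 1.7378e+08 + 4.57088e+08 = 6.30868e+08
L_total = 10*log10(6.30868e+08) = 87.999 dB


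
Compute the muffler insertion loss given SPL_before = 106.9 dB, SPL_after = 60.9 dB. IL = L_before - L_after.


Insertion loss = SPL without muffler - SPL with muffler
IL = 106.9 - 60.9 = 46 dB


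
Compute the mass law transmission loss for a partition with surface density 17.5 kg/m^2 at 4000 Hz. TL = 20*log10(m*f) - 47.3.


m * f = 17.5 * 4000 = 70000
20*log10(70000) = 96.902 dB
TL = 96.902 - 47.3 = 49.602 dB


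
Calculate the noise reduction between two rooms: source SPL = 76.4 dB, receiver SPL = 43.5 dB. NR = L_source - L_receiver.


NR = L_source - L_receiver (difference between source and receiving room levels)
NR = 76.4 - 43.5 = 32.9 dB


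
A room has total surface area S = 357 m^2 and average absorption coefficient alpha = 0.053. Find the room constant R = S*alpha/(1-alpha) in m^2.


R = 357 * 0.053 / (1 - 0.053) = 19.98 m^2


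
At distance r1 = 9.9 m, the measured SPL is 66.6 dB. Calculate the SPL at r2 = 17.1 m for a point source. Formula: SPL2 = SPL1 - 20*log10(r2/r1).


r2/r1 = 17.1/9.9 = 1.72727
Correction = 20*log10(1.72727) = 4.7472 dB
SPL2 = 66.6 - 4.7472 = 61.853 dB


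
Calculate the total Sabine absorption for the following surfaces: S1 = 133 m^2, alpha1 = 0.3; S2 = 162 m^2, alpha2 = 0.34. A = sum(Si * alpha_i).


133 * 0.3 = 39.9
162 * 0.34 = 55.08
A_total = 39.9 + 55.08 = 94.98 m^2


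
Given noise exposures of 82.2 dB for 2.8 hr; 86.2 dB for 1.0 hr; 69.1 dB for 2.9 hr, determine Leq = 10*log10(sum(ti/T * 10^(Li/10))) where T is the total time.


T_total = 2.8 + 1.0 + 2.9 = 6.7 hr
(2.8/6.7) * 10^(82.2/10) = 6.93559e+07
(1.0/6.7) * 10^(86.2/10) = 6.22193e+07
(2.9/6.7) * 10^(69.1/10) = 3.51822e+06
Sum = 6.93559e+07 + 6.22193e+07 + 3.51822e+06 = 1.35093e+08
Leq = 10*log10(1.35093e+08) = 81.306 dB


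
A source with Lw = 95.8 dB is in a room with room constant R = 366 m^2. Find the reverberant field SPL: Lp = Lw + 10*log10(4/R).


4/R = 4/366 = 0.010929
Lp = 95.8 + 10*log10(0.010929) = 76.186 dB


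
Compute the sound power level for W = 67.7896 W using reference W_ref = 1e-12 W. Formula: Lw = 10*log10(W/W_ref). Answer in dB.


W / W_ref = 67.7896 / 1e-12 = 6.77896e+13
Lw = 10 * log10(6.77896e+13) = 138.31 dB


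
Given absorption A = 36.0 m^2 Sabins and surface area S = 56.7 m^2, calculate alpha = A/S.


Absorption coefficient = absorbed power / incident power
alpha = A / S = 36.0 / 56.7 = 0.63492


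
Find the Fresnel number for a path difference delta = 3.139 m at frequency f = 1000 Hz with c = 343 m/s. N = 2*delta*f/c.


N = 2*delta*f/c = 2*delta/lambda, where lambda = c/f
lambda = 343 / 1000 = 0.343 m
N = 2 * 3.139 / 0.343 = 18.303


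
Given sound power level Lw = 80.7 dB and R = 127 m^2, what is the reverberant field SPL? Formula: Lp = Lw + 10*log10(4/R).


4/R = 4/127 = 0.0314961
Lp = 80.7 + 10*log10(0.0314961) = 65.683 dB


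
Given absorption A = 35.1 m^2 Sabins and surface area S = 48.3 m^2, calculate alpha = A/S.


Absorption coefficient = absorbed power / incident power
alpha = A / S = 35.1 / 48.3 = 0.72671


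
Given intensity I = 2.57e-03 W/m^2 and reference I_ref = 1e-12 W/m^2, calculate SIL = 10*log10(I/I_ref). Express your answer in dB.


I / I_ref = 2.57e-03 / 1e-12 = 2.57e+09
SIL = 10 * log10(2.57e+09) = 94.099 dB


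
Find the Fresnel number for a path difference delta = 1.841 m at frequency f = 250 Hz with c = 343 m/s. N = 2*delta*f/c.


N = 2*delta*f/c = 2*delta/lambda, where lambda = c/f
lambda = 343 / 250 = 1.372 m
N = 2 * 1.841 / 1.372 = 2.6837


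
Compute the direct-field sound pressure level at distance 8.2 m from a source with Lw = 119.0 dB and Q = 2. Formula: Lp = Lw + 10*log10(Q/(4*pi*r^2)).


4*pi*r^2 = 4*pi*8.2^2 = 844.963 m^2
Q / (4*pi*r^2) = 2 / 844.963 = 0.00236697
Lp = 119.0 + 10*log10(0.00236697) = 92.742 dB


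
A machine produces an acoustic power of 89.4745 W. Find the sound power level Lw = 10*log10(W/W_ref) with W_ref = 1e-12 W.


W / W_ref = 89.4745 / 1e-12 = 8.94745e+13
Lw = 10 * log10(8.94745e+13) = 139.52 dB


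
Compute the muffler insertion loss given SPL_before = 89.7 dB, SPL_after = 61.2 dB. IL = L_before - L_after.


Insertion loss = SPL without muffler - SPL with muffler
IL = 89.7 - 61.2 = 28.5 dB


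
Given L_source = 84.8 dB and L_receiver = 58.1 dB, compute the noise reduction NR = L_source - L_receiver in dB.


NR = L_source - L_receiver (difference between source and receiving room levels)
NR = 84.8 - 58.1 = 26.7 dB


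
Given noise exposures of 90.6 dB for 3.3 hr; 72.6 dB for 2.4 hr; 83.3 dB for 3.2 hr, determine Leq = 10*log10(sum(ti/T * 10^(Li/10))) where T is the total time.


T_total = 3.3 + 2.4 + 3.2 = 8.9 hr
(3.3/8.9) * 10^(90.6/10) = 4.2572e+08
(2.4/8.9) * 10^(72.6/10) = 4.90706e+06
(3.2/8.9) * 10^(83.3/10) = 7.68705e+07
Sum = 4.2572e+08 + 4.90706e+06 + 7.68705e+07 = 5.07498e+08
Leq = 10*log10(5.07498e+08) = 87.054 dB


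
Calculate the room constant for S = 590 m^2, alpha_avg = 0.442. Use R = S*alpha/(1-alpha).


R = 590 * 0.442 / (1 - 0.442) = 467.35 m^2


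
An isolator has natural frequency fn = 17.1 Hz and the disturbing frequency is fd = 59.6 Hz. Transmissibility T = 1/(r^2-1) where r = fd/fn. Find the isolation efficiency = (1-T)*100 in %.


r = 59.6 / 17.1 = 3.48538
r^2 - 1 = 3.48538^2 - 1 = 11.1479
T = 1/11.1479 = 0.089703
Efficiency = (1 - 0.089703)*100 = 91.03 %


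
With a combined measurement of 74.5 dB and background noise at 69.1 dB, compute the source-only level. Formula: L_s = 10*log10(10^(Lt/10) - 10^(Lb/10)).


10^(74.5/10) = 2.81838e+07
10^(69.1/10) = 8.12831e+06
Difference = 2.81838e+07 - 8.12831e+06 = 2.00555e+07
L_source = 10*log10(2.00555e+07) = 73.022 dB


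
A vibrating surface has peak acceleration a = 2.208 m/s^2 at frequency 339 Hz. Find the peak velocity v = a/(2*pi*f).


omega = 2*pi*f = 2*pi*339 = 2130 rad/s
v = a / omega = 2.208 / 2130 = 0.0010366 m/s


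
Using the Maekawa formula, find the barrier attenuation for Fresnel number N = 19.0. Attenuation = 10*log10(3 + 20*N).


3 + 20*N = 3 + 20*19.0 = 383
Att = 10*log10(383) = 25.832 dB


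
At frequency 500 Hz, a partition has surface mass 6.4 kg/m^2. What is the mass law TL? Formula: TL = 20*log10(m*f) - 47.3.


m * f = 6.4 * 500 = 3200
20*log10(3200) = 70.103 dB
TL = 70.103 - 47.3 = 22.803 dB


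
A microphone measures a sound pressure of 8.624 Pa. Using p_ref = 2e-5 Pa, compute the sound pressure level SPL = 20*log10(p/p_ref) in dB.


p / p_ref = 8.624 / 2e-5 = 431200
SPL = 20 * log10(431200) = 112.69 dB


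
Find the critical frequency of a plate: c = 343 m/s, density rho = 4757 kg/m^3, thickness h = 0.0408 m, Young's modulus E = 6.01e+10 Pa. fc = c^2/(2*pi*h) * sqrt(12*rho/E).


12*rho/E = 12*4757/6.01e+10 = 9.49817e-07
sqrt(12*rho/E) = sqrt(9.49817e-07) = 0.000974586
c^2/(2*pi*h) = 343^2/(2*pi*0.0408) = 458932
fc = 458932 * 0.000974586 = 447.27 Hz


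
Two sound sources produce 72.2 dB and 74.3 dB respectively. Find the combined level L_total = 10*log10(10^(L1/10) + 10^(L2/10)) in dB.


10^(72.2/10) = 1.65959e+07
10^(74.3/10) = 2.69153e+07
Sum = 1.65959e+07 + 2.69153e+07 = 4.35112e+07
L_total = 10*log10(4.35112e+07) = 76.386 dB


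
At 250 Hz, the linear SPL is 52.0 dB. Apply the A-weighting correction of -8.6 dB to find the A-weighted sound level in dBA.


A-weighting table: 250 Hz -> -8.6 dB correction
SPL_A = SPL + correction = 52.0 + (-8.6) = 43.4 dBA


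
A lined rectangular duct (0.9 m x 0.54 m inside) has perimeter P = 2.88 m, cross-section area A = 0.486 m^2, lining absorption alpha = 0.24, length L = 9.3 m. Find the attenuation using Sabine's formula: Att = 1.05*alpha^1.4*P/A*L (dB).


alpha^1.4 = 0.24^1.4 = 0.135611
Attenuation rate = 1.05 * alpha^1.4 * P / A
= 1.05 * 0.135611 * 2.88 / 0.486 = 0.843802 dB/m
Total Att = 0.843802 * 9.3 = 7.8474 dB


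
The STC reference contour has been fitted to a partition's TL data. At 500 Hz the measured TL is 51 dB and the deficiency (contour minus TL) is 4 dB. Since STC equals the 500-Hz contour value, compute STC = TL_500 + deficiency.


By ASTM E413, STC = value of the fitted reference contour at 500 Hz.
Contour value at 500 Hz = TL_500 + deficiency = 51 + 4 = 55
STC = 55


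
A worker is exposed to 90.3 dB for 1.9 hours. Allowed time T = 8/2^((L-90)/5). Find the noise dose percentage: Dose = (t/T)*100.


T_allowed = 8 / 2^((90.3 - 90)/5) = 7.67411 hr
Dose = 1.9 / 7.67411 * 100 = 24.759 %


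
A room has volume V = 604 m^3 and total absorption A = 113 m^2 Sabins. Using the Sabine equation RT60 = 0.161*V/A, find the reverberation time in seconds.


RT60 = 0.161 * 604 / 113 = 0.86057 s


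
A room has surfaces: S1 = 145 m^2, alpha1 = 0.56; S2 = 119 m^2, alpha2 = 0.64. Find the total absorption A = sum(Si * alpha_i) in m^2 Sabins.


145 * 0.56 = 81.2
119 * 0.64 = 76.16
A_total = 81.2 + 76.16 = 157.36 m^2


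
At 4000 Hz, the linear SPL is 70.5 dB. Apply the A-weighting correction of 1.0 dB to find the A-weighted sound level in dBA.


A-weighting table: 4000 Hz -> 1.0 dB correction
SPL_A = SPL + correction = 70.5 + (1.0) = 71.5 dBA


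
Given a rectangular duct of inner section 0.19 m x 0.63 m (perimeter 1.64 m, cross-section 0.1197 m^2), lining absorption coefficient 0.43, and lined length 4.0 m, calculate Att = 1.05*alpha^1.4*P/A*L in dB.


alpha^1.4 = 0.43^1.4 = 0.3068
Attenuation rate = 1.05 * alpha^1.4 * P / A
= 1.05 * 0.3068 * 1.64 / 0.1197 = 4.41361 dB/m
Total Att = 4.41361 * 4.0 = 17.654 dB


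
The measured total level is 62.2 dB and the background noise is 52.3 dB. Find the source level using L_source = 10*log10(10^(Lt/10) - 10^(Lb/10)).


10^(62.2/10) = 1.65959e+06
10^(52.3/10) = 169824
Difference = 1.65959e+06 - 169824 = 1.48977e+06
L_source = 10*log10(1.48977e+06) = 61.731 dB


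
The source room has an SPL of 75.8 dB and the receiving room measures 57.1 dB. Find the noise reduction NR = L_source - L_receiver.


NR = L_source - L_receiver (difference between source and receiving room levels)
NR = 75.8 - 57.1 = 18.7 dB


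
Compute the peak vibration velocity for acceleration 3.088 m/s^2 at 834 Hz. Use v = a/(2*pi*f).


omega = 2*pi*f = 2*pi*834 = 5240.18 rad/s
v = a / omega = 3.088 / 5240.18 = 0.00058929 m/s


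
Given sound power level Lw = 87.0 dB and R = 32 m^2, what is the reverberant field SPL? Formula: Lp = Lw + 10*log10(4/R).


4/R = 4/32 = 0.125
Lp = 87.0 + 10*log10(0.125) = 77.969 dB


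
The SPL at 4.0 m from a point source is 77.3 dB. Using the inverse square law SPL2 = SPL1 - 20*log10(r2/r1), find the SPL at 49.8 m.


r2/r1 = 49.8/4.0 = 12.45
Correction = 20*log10(12.45) = 21.9034 dB
SPL2 = 77.3 - 21.9034 = 55.397 dB


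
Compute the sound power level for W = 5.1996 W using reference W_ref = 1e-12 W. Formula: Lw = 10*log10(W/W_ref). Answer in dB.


W / W_ref = 5.1996 / 1e-12 = 5.1996e+12
Lw = 10 * log10(5.1996e+12) = 127.16 dB


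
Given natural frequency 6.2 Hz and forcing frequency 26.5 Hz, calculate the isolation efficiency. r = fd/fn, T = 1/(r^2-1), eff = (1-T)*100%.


r = 26.5 / 6.2 = 4.27419
r^2 - 1 = 4.27419^2 - 1 = 17.2687
T = 1/17.2687 = 0.0579082
Efficiency = (1 - 0.0579082)*100 = 94.209 %


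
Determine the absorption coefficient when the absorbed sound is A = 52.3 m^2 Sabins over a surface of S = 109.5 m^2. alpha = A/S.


Absorption coefficient = absorbed power / incident power
alpha = A / S = 52.3 / 109.5 = 0.47763


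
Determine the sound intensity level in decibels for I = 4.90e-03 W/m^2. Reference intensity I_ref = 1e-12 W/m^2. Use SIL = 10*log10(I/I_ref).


I / I_ref = 4.90e-03 / 1e-12 = 4.9e+09
SIL = 10 * log10(4.9e+09) = 96.902 dB


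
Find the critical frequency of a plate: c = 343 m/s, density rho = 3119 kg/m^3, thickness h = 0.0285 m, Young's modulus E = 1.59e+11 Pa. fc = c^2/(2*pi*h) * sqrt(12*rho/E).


12*rho/E = 12*3119/1.59e+11 = 2.35396e-07
sqrt(12*rho/E) = sqrt(2.35396e-07) = 0.000485176
c^2/(2*pi*h) = 343^2/(2*pi*0.0285) = 656997
fc = 656997 * 0.000485176 = 318.76 Hz


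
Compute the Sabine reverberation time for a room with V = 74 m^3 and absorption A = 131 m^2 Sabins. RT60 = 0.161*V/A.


RT60 = 0.161 * 74 / 131 = 0.090947 s


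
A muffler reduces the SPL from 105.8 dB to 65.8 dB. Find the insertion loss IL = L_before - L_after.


Insertion loss = SPL without muffler - SPL with muffler
IL = 105.8 - 65.8 = 40 dB


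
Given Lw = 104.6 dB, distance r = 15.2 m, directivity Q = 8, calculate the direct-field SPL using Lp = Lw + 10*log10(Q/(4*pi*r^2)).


4*pi*r^2 = 4*pi*15.2^2 = 2903.33 m^2
Q / (4*pi*r^2) = 8 / 2903.33 = 0.00275546
Lp = 104.6 + 10*log10(0.00275546) = 79.002 dB


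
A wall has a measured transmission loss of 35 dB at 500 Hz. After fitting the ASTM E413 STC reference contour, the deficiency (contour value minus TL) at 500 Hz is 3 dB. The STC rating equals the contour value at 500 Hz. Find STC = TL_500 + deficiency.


By ASTM E413, STC = value of the fitted reference contour at 500 Hz.
Contour value at 500 Hz = TL_500 + deficiency = 35 + 3 = 38
STC = 38


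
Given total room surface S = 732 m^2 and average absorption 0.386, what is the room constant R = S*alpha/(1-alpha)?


R = 732 * 0.386 / (1 - 0.386) = 460.18 m^2


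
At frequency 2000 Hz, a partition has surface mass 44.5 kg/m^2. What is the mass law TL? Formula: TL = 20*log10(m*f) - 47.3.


m * f = 44.5 * 2000 = 89000
20*log10(89000) = 98.9878 dB
TL = 98.9878 - 47.3 = 51.688 dB


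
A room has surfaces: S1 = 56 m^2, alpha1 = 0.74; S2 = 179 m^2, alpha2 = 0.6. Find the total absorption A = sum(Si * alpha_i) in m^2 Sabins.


56 * 0.74 = 41.44
179 * 0.6 = 107.4
A_total = 41.44 + 107.4 = 148.84 m^2


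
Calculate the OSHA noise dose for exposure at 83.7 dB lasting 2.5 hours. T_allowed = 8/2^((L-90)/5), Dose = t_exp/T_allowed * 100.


T_allowed = 8 / 2^((83.7 - 90)/5) = 19.1597 hr
Dose = 2.5 / 19.1597 * 100 = 13.048 %


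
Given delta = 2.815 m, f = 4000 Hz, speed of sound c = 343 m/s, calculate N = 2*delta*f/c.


N = 2*delta*f/c = 2*delta/lambda, where lambda = c/f
lambda = 343 / 4000 = 0.08575 m
N = 2 * 2.815 / 0.08575 = 65.656


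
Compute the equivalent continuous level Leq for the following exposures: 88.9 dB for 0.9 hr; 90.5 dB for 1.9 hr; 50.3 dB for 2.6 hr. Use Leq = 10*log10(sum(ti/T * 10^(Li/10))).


T_total = 0.9 + 1.9 + 2.6 = 5.4 hr
(0.9/5.4) * 10^(88.9/10) = 1.29375e+08
(1.9/5.4) * 10^(90.5/10) = 3.94784e+08
(2.6/5.4) * 10^(50.3/10) = 51591.7
Sum = 1.29375e+08 + 3.94784e+08 + 51591.7 = 5.24211e+08
Leq = 10*log10(5.24211e+08) = 87.195 dB


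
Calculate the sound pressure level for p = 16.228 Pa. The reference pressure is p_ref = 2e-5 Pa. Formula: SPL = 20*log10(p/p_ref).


p / p_ref = 16.228 / 2e-5 = 811400
SPL = 20 * log10(811400) = 118.18 dB


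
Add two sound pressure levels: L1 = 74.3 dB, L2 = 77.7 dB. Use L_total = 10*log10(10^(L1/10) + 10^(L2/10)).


10^(74.3/10) = 2.69153e+07
10^(77.7/10) = 5.88844e+07
Sum = 2.69153e+07 + 5.88844e+07 = 8.57997e+07
L_total = 10*log10(8.57997e+07) = 79.335 dB


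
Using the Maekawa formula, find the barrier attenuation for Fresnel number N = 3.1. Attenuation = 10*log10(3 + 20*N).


3 + 20*N = 3 + 20*3.1 = 65
Att = 10*log10(65) = 18.129 dB


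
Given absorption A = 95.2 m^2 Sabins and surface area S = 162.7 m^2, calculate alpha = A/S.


Absorption coefficient = absorbed power / incident power
alpha = A / S = 95.2 / 162.7 = 0.58513


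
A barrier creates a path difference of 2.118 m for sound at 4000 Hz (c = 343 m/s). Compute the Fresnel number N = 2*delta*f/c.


N = 2*delta*f/c = 2*delta/lambda, where lambda = c/f
lambda = 343 / 4000 = 0.08575 m
N = 2 * 2.118 / 0.08575 = 49.399


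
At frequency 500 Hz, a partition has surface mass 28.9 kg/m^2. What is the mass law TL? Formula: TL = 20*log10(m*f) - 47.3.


m * f = 28.9 * 500 = 14450
20*log10(14450) = 83.1974 dB
TL = 83.1974 - 47.3 = 35.897 dB


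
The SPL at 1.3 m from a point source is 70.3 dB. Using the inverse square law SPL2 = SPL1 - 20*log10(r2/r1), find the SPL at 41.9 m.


r2/r1 = 41.9/1.3 = 32.2308
Correction = 20*log10(32.2308) = 30.1654 dB
SPL2 = 70.3 - 30.1654 = 40.135 dB


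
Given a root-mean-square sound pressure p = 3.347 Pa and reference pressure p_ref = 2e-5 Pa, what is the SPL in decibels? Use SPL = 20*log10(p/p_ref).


p / p_ref = 3.347 / 2e-5 = 167350
SPL = 20 * log10(167350) = 104.47 dB


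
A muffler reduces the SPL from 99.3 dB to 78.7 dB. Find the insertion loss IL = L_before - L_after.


Insertion loss = SPL without muffler - SPL with muffler
IL = 99.3 - 78.7 = 20.6 dB


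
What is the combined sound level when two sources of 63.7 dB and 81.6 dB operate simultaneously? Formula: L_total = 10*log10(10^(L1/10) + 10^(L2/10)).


10^(63.7/10) = 2.34423e+06
10^(81.6/10) = 1.44544e+08
Sum = 2.34423e+06 + 1.44544e+08 = 1.46888e+08
L_total = 10*log10(1.46888e+08) = 81.67 dB


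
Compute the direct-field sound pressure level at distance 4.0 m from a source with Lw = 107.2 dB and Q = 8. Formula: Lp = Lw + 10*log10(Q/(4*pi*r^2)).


4*pi*r^2 = 4*pi*4.0^2 = 201.062 m^2
Q / (4*pi*r^2) = 8 / 201.062 = 0.0397887
Lp = 107.2 + 10*log10(0.0397887) = 93.198 dB


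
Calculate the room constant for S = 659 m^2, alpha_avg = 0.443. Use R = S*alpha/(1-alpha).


R = 659 * 0.443 / (1 - 0.443) = 524.12 m^2


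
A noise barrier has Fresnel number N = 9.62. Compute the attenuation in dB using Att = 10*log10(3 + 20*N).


3 + 20*N = 3 + 20*9.62 = 195.4
Att = 10*log10(195.4) = 22.909 dB


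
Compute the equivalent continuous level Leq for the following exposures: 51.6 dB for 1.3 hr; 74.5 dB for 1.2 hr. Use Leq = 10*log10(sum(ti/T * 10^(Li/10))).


T_total = 1.3 + 1.2 = 2.5 hr
(1.3/2.5) * 10^(51.6/10) = 75162.9
(1.2/2.5) * 10^(74.5/10) = 1.35282e+07
Sum = 75162.9 + 1.35282e+07 = 1.36034e+07
Leq = 10*log10(1.36034e+07) = 71.336 dB


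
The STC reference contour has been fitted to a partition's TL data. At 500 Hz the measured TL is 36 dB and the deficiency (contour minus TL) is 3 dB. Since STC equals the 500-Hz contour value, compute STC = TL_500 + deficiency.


By ASTM E413, STC = value of the fitted reference contour at 500 Hz.
Contour value at 500 Hz = TL_500 + deficiency = 36 + 3 = 39
STC = 39


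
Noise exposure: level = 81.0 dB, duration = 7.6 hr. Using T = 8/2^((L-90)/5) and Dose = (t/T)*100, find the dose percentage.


T_allowed = 8 / 2^((81.0 - 90)/5) = 27.8576 hr
Dose = 7.6 / 27.8576 * 100 = 27.282 %


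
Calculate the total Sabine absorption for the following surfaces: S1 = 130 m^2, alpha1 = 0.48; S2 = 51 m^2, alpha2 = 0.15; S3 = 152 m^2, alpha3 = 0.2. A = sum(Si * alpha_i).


130 * 0.48 = 62.4
51 * 0.15 = 7.65
152 * 0.2 = 30.4
A_total = 62.4 + 7.65 + 30.4 = 100.45 m^2


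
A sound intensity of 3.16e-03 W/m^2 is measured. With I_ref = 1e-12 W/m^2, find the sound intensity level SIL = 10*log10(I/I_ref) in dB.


I / I_ref = 3.16e-03 / 1e-12 = 3.16e+09
SIL = 10 * log10(3.16e+09) = 94.997 dB


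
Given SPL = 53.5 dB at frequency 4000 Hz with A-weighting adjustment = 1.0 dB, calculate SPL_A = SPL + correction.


A-weighting table: 4000 Hz -> 1.0 dB correction
SPL_A = SPL + correction = 53.5 + (1.0) = 54.5 dBA


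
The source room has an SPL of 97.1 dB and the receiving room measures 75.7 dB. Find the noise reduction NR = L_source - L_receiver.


NR = L_source - L_receiver (difference between source and receiving room levels)
NR = 97.1 - 75.7 = 21.4 dB


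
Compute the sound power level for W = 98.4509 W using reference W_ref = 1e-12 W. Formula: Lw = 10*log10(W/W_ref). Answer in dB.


W / W_ref = 98.4509 / 1e-12 = 9.84509e+13
Lw = 10 * log10(9.84509e+13) = 139.93 dB


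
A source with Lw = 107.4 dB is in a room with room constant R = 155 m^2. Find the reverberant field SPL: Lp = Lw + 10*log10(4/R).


4/R = 4/155 = 0.0258065
Lp = 107.4 + 10*log10(0.0258065) = 91.517 dB


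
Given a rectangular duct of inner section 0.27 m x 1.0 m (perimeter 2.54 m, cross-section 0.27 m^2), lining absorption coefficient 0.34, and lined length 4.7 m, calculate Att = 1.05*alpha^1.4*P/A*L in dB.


alpha^1.4 = 0.34^1.4 = 0.220836
Attenuation rate = 1.05 * alpha^1.4 * P / A
= 1.05 * 0.220836 * 2.54 / 0.27 = 2.18137 dB/m
Total Att = 2.18137 * 4.7 = 10.252 dB


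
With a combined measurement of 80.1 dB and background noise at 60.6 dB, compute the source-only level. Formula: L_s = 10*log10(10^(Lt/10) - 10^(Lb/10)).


10^(80.1/10) = 1.02329e+08
10^(60.6/10) = 1.14815e+06
Difference = 1.02329e+08 - 1.14815e+06 = 1.01181e+08
L_source = 10*log10(1.01181e+08) = 80.051 dB


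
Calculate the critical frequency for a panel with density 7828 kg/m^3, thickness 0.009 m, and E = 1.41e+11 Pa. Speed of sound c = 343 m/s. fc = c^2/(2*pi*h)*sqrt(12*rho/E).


12*rho/E = 12*7828/1.41e+11 = 6.66213e-07
sqrt(12*rho/E) = sqrt(6.66213e-07) = 0.000816219
c^2/(2*pi*h) = 343^2/(2*pi*0.009) = 2.08049e+06
fc = 2.08049e+06 * 0.000816219 = 1698.1 Hz


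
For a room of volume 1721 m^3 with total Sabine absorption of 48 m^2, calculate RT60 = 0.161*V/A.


RT60 = 0.161 * 1721 / 48 = 5.7725 s


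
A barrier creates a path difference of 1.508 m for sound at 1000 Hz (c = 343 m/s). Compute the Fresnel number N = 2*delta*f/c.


N = 2*delta*f/c = 2*delta/lambda, where lambda = c/f
lambda = 343 / 1000 = 0.343 m
N = 2 * 1.508 / 0.343 = 8.793


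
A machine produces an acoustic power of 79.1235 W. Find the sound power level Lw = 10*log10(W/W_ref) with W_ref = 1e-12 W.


W / W_ref = 79.1235 / 1e-12 = 7.91235e+13
Lw = 10 * log10(7.91235e+13) = 138.98 dB


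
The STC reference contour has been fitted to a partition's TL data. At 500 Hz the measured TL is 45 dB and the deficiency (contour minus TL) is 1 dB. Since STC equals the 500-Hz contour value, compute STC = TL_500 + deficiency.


By ASTM E413, STC = value of the fitted reference contour at 500 Hz.
Contour value at 500 Hz = TL_500 + deficiency = 45 + 1 = 46
STC = 46


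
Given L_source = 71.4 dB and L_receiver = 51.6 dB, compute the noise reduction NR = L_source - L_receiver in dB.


NR = L_source - L_receiver (difference between source and receiving room levels)
NR = 71.4 - 51.6 = 19.8 dB


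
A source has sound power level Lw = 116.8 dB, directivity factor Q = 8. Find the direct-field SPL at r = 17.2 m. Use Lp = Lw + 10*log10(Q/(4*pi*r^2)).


4*pi*r^2 = 4*pi*17.2^2 = 3717.64 m^2
Q / (4*pi*r^2) = 8 / 3717.64 = 0.0021519
Lp = 116.8 + 10*log10(0.0021519) = 90.128 dB


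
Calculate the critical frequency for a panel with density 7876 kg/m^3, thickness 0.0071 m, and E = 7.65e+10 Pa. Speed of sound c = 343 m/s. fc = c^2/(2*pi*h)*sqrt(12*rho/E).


12*rho/E = 12*7876/7.65e+10 = 1.23545e-06
sqrt(12*rho/E) = sqrt(1.23545e-06) = 0.00111151
c^2/(2*pi*h) = 343^2/(2*pi*0.0071) = 2.63724e+06
fc = 2.63724e+06 * 0.00111151 = 2931.3 Hz


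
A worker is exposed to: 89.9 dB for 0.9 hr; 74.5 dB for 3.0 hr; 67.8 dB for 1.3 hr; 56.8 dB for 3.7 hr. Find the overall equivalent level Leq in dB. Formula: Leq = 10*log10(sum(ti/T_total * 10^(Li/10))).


T_total = 0.9 + 3.0 + 1.3 + 3.7 = 8.9 hr
(0.9/8.9) * 10^(89.9/10) = 9.88217e+07
(3.0/8.9) * 10^(74.5/10) = 9.50017e+06
(1.3/8.9) * 10^(67.8/10) = 880143
(3.7/8.9) * 10^(56.8/10) = 198981
Sum = 9.88217e+07 + 9.50017e+06 + 880143 + 198981 = 1.09401e+08
Leq = 10*log10(1.09401e+08) = 80.39 dB


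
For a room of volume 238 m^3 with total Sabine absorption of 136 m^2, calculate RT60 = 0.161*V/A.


RT60 = 0.161 * 238 / 136 = 0.28175 s


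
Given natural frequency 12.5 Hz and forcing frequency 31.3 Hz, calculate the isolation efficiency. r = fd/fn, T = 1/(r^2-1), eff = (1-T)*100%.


r = 31.3 / 12.5 = 2.504
r^2 - 1 = 2.504^2 - 1 = 5.27002
T = 1/5.27002 = 0.189753
Efficiency = (1 - 0.189753)*100 = 81.025 %


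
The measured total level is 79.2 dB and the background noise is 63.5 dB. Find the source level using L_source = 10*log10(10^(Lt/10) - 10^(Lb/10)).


10^(79.2/10) = 8.31764e+07
10^(63.5/10) = 2.23872e+06
Difference = 8.31764e+07 - 2.23872e+06 = 8.09377e+07
L_source = 10*log10(8.09377e+07) = 79.082 dB


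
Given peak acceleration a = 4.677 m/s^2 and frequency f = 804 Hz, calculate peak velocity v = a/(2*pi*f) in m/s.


omega = 2*pi*f = 2*pi*804 = 5051.68 rad/s
v = a / omega = 4.677 / 5051.68 = 0.00092583 m/s


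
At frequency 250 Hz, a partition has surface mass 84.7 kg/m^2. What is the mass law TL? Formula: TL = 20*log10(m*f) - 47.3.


m * f = 84.7 * 250 = 21175
20*log10(21175) = 86.5165 dB
TL = 86.5165 - 47.3 = 39.216 dB


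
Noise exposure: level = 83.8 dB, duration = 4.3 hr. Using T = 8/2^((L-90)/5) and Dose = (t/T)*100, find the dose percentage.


T_allowed = 8 / 2^((83.8 - 90)/5) = 18.8959 hr
Dose = 4.3 / 18.8959 * 100 = 22.756 %


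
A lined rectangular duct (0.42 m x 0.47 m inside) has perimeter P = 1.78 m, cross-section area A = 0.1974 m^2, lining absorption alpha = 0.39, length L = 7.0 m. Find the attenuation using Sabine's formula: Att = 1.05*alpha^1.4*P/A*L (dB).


alpha^1.4 = 0.39^1.4 = 0.267603
Attenuation rate = 1.05 * alpha^1.4 * P / A
= 1.05 * 0.267603 * 1.78 / 0.1974 = 2.53369 dB/m
Total Att = 2.53369 * 7.0 = 17.736 dB


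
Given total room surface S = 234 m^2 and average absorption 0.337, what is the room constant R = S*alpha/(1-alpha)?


R = 234 * 0.337 / (1 - 0.337) = 118.94 m^2


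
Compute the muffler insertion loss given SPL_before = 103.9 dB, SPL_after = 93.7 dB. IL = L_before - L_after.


Insertion loss = SPL without muffler - SPL with muffler
IL = 103.9 - 93.7 = 10.2 dB


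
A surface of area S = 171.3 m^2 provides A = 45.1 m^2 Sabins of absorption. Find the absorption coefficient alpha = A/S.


Absorption coefficient = absorbed power / incident power
alpha = A / S = 45.1 / 171.3 = 0.26328


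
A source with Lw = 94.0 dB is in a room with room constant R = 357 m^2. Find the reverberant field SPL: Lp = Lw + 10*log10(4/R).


4/R = 4/357 = 0.0112045
Lp = 94.0 + 10*log10(0.0112045) = 74.494 dB


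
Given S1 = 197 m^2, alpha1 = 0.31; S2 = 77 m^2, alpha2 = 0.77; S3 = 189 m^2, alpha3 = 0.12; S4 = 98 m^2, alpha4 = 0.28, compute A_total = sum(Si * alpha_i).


197 * 0.31 = 61.07
77 * 0.77 = 59.29
189 * 0.12 = 22.68
98 * 0.28 = 27.44
A_total = 61.07 + 59.29 + 22.68 + 27.44 = 170.48 m^2


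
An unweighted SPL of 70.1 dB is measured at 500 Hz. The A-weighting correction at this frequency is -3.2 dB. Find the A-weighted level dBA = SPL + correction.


A-weighting table: 500 Hz -> -3.2 dB correction
SPL_A = SPL + correction = 70.1 + (-3.2) = 66.9 dBA


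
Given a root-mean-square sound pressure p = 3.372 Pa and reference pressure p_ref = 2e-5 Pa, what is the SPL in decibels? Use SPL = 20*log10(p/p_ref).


p / p_ref = 3.372 / 2e-5 = 168600
SPL = 20 * log10(168600) = 104.54 dB


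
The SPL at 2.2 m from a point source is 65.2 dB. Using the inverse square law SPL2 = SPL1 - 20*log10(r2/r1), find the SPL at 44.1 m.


r2/r1 = 44.1/2.2 = 20.0455
Correction = 20*log10(20.0455) = 26.0403 dB
SPL2 = 65.2 - 26.0403 = 39.16 dB


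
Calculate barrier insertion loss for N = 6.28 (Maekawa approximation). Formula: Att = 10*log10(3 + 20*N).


3 + 20*N = 3 + 20*6.28 = 128.6
Att = 10*log10(128.6) = 21.092 dB


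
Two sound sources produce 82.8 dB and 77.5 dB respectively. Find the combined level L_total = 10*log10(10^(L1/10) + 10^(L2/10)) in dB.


10^(82.8/10) = 1.90546e+08
10^(77.5/10) = 5.62341e+07
Sum = 1.90546e+08 + 5.62341e+07 = 2.4678e+08
L_total = 10*log10(2.4678e+08) = 83.923 dB


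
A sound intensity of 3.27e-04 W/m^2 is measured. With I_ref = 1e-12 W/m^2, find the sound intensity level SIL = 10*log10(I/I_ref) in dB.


I / I_ref = 3.27e-04 / 1e-12 = 3.27e+08
SIL = 10 * log10(3.27e+08) = 85.145 dB


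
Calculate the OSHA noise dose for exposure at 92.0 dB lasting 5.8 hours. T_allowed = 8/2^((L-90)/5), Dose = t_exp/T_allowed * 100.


T_allowed = 8 / 2^((92.0 - 90)/5) = 6.06287 hr
Dose = 5.8 / 6.06287 * 100 = 95.664 %


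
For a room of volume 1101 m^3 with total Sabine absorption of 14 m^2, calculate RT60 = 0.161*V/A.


RT60 = 0.161 * 1101 / 14 = 12.662 s


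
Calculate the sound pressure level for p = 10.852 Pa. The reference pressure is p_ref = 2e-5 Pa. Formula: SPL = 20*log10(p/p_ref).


p / p_ref = 10.852 / 2e-5 = 542600
SPL = 20 * log10(542600) = 114.69 dB


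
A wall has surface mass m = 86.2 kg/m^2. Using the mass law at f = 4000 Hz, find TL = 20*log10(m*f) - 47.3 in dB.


m * f = 86.2 * 4000 = 344800
20*log10(344800) = 110.751 dB
TL = 110.751 - 47.3 = 63.451 dB


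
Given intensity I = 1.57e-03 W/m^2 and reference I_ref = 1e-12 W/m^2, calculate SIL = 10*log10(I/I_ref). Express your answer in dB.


I / I_ref = 1.57e-03 / 1e-12 = 1.57e+09
SIL = 10 * log10(1.57e+09) = 91.959 dB


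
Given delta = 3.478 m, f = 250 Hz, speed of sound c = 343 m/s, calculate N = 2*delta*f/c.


N = 2*delta*f/c = 2*delta/lambda, where lambda = c/f
lambda = 343 / 250 = 1.372 m
N = 2 * 3.478 / 1.372 = 5.07


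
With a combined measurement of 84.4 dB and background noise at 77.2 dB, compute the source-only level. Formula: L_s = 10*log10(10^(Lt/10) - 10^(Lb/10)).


10^(84.4/10) = 2.75423e+08
10^(77.2/10) = 5.24807e+07
Difference = 2.75423e+08 - 5.24807e+07 = 2.22942e+08
L_source = 10*log10(2.22942e+08) = 83.482 dB


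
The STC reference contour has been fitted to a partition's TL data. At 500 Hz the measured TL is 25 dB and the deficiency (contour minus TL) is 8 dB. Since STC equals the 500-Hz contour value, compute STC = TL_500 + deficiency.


By ASTM E413, STC = value of the fitted reference contour at 500 Hz.
Contour value at 500 Hz = TL_500 + deficiency = 25 + 8 = 33
STC = 33


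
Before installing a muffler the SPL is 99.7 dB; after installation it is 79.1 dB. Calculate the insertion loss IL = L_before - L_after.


Insertion loss = SPL without muffler - SPL with muffler
IL = 99.7 - 79.1 = 20.6 dB


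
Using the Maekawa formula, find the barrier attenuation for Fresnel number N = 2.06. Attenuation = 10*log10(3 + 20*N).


3 + 20*N = 3 + 20*2.06 = 44.2
Att = 10*log10(44.2) = 16.454 dB


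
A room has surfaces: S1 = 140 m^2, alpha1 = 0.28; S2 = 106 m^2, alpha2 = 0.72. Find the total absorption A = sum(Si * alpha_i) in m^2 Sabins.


140 * 0.28 = 39.2
106 * 0.72 = 76.32
A_total = 39.2 + 76.32 = 115.52 m^2


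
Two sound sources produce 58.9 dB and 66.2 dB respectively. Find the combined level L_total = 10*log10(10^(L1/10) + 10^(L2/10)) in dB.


10^(58.9/10) = 776247
10^(66.2/10) = 4.16869e+06
Sum = 776247 + 4.16869e+06 = 4.94494e+06
L_total = 10*log10(4.94494e+06) = 66.942 dB


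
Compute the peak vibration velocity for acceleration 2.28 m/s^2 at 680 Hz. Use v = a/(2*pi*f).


omega = 2*pi*f = 2*pi*680 = 4272.57 rad/s
v = a / omega = 2.28 / 4272.57 = 0.00053364 m/s


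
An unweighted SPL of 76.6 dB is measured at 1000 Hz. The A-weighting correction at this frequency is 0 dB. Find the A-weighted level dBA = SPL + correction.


A-weighting table: 1000 Hz -> 0 dB correction
SPL_A = SPL + correction = 76.6 + (0) = 76.6 dBA


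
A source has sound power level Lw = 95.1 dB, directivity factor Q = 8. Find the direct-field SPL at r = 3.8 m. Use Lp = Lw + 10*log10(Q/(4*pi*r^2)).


4*pi*r^2 = 4*pi*3.8^2 = 181.458 m^2
Q / (4*pi*r^2) = 8 / 181.458 = 0.0440873
Lp = 95.1 + 10*log10(0.0440873) = 81.543 dB


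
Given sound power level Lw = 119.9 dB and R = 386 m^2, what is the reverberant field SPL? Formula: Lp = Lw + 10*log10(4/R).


4/R = 4/386 = 0.0103627
Lp = 119.9 + 10*log10(0.0103627) = 100.05 dB


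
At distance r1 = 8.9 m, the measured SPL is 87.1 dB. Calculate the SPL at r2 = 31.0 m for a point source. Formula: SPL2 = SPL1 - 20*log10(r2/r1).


r2/r1 = 31.0/8.9 = 3.48315
Correction = 20*log10(3.48315) = 10.8394 dB
SPL2 = 87.1 - 10.8394 = 76.261 dB


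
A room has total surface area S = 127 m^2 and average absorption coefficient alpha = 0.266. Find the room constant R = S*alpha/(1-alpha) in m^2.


R = 127 * 0.266 / (1 - 0.266) = 46.025 m^2


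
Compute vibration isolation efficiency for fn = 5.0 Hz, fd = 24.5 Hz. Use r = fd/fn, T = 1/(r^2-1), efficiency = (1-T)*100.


r = 24.5 / 5.0 = 4.9
r^2 - 1 = 4.9^2 - 1 = 23.01
T = 1/23.01 = 0.0434594
Efficiency = (1 - 0.0434594)*100 = 95.654 %


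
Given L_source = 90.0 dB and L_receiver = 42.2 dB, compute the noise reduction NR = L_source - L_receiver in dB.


NR = L_source - L_receiver (difference between source and receiving room levels)
NR = 90.0 - 42.2 = 47.8 dB


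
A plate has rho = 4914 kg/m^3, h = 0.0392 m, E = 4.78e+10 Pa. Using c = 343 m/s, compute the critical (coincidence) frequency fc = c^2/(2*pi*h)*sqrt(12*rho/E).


12*rho/E = 12*4914/4.78e+10 = 1.23364e-06
sqrt(12*rho/E) = sqrt(1.23364e-06) = 0.00111069
c^2/(2*pi*h) = 343^2/(2*pi*0.0392) = 477664
fc = 477664 * 0.00111069 = 530.54 Hz


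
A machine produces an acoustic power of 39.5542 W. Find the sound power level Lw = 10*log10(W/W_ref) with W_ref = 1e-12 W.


W / W_ref = 39.5542 / 1e-12 = 3.95542e+13
Lw = 10 * log10(3.95542e+13) = 135.97 dB


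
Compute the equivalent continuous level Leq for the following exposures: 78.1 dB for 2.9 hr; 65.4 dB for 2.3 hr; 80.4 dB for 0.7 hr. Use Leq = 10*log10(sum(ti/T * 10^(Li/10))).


T_total = 2.9 + 2.3 + 0.7 = 5.9 hr
(2.9/5.9) * 10^(78.1/10) = 3.17355e+07
(2.3/5.9) * 10^(65.4/10) = 1.35169e+06
(0.7/5.9) * 10^(80.4/10) = 1.30091e+07
Sum = 3.17355e+07 + 1.35169e+06 + 1.30091e+07 = 4.60963e+07
Leq = 10*log10(4.60963e+07) = 76.637 dB


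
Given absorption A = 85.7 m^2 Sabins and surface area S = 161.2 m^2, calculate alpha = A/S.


Absorption coefficient = absorbed power / incident power
alpha = A / S = 85.7 / 161.2 = 0.53164


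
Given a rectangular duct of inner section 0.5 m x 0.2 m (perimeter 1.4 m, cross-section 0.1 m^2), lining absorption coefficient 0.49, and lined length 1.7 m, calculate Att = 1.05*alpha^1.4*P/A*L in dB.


alpha^1.4 = 0.49^1.4 = 0.368362
Attenuation rate = 1.05 * alpha^1.4 * P / A
= 1.05 * 0.368362 * 1.4 / 0.1 = 5.41492 dB/m
Total Att = 5.41492 * 1.7 = 9.2054 dB


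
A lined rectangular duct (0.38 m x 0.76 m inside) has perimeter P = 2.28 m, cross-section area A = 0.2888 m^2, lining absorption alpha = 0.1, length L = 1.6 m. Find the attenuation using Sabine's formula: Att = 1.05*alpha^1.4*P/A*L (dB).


alpha^1.4 = 0.1^1.4 = 0.0398107
Attenuation rate = 1.05 * alpha^1.4 * P / A
= 1.05 * 0.0398107 * 2.28 / 0.2888 = 0.33001 dB/m
Total Att = 0.33001 * 1.6 = 0.52802 dB


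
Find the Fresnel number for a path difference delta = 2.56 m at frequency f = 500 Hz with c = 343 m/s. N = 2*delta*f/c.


N = 2*delta*f/c = 2*delta/lambda, where lambda = c/f
lambda = 343 / 500 = 0.686 m
N = 2 * 2.56 / 0.686 = 7.4636


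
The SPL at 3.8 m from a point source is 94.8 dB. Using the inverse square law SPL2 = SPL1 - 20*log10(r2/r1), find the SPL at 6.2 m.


r2/r1 = 6.2/3.8 = 1.63158
Correction = 20*log10(1.63158) = 4.25217 dB
SPL2 = 94.8 - 4.25217 = 90.548 dB


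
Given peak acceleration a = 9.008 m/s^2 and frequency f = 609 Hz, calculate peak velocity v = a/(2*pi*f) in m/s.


omega = 2*pi*f = 2*pi*609 = 3826.46 rad/s
v = a / omega = 9.008 / 3826.46 = 0.0023541 m/s


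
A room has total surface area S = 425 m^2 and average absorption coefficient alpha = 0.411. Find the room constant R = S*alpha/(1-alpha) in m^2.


R = 425 * 0.411 / (1 - 0.411) = 296.56 m^2


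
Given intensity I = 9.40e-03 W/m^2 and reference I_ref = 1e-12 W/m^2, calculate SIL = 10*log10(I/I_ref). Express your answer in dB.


I / I_ref = 9.40e-03 / 1e-12 = 9.4e+09
SIL = 10 * log10(9.4e+09) = 99.731 dB


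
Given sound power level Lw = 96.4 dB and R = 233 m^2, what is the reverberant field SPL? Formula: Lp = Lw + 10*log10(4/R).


4/R = 4/233 = 0.0171674
Lp = 96.4 + 10*log10(0.0171674) = 78.747 dB


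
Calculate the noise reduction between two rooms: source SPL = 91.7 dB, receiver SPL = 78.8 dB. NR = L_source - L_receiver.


NR = L_source - L_receiver (difference between source and receiving room levels)
NR = 91.7 - 78.8 = 12.9 dB


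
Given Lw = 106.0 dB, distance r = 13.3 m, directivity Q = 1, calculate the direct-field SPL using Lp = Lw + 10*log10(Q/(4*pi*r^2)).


4*pi*r^2 = 4*pi*13.3^2 = 2222.87 m^2
Q / (4*pi*r^2) = 1 / 2222.87 = 0.000449869
Lp = 106.0 + 10*log10(0.000449869) = 72.531 dB


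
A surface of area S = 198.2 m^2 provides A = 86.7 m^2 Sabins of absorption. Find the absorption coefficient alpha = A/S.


Absorption coefficient = absorbed power / incident power
alpha = A / S = 86.7 / 198.2 = 0.43744


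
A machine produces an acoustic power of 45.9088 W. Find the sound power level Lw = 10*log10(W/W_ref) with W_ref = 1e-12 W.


W / W_ref = 45.9088 / 1e-12 = 4.59088e+13
Lw = 10 * log10(4.59088e+13) = 136.62 dB


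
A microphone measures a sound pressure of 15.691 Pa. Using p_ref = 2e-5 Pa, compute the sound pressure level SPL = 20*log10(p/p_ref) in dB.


p / p_ref = 15.691 / 2e-5 = 784550
SPL = 20 * log10(784550) = 117.89 dB


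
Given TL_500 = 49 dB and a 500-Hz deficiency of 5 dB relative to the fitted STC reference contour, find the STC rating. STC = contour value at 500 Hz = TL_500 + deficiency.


By ASTM E413, STC = value of the fitted reference contour at 500 Hz.
Contour value at 500 Hz = TL_500 + deficiency = 49 + 5 = 54
STC = 54


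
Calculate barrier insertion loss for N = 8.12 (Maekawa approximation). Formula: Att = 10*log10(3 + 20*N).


3 + 20*N = 3 + 20*8.12 = 165.4
Att = 10*log10(165.4) = 22.185 dB
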